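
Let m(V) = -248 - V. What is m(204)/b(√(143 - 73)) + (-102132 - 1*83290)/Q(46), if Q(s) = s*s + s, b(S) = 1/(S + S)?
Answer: -92711/1081 - 904*√70 ≈ -7649.2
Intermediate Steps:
b(S) = 1/(2*S)
Q(s) = s + s² (Q(s) = s² + s = s + s²)
m(204)/b(√(143 - 73)) + (-102132 - 1*83290)/Q(46) = (-248 - 1*204)/((1/(2*(√(143 - 73))))) + (-102132 - 1*83290)/((46*(1 + 46))) = (-248 - 204)/((1/(2*(√70)))) + (-102132 - 83290)/((46*47)) = -452*2*√70 - 185422/2162 = -452*2*√70 - 185422*1/2162 = -904*√70 - 92711/1081 = -92711/1081 - 904*√70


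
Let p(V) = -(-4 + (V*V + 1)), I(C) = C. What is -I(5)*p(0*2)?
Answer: -15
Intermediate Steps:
p(V) = 3 - V² (p(V) = -(-4 + (V² + 1)) = -(-4 + (1 + V²)) = -(-3 + V²) = 3 - V²)
-I(5)*p(0*2) = -5*(3 - (0*2)²) = -5*(3 - 1*0²) = -5*(3 - 1*0) = -5*(3 + 0) = -5*3 = -1*15 = -15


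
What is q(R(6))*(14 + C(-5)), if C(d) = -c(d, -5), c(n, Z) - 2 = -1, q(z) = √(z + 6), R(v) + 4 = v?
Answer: 26*√2 ≈ 36.770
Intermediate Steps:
R(v) = -4 + v
q(z) = √(6 + z)
c(n, Z) = 1 (c(n, Z) = 2 - 1 = 1)
C(d) = -1 (C(d) = -1*1 = -1)
q(R(6))*(14 + C(-5)) = √(6 + (-4 + 6))*(14 - 1) = √(6 + 2)*13 = √8*13 = (2*√2)*13 = 26*√2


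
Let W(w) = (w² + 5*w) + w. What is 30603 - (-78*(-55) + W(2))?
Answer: 26297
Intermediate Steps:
W(w) = w² + 6*w
30603 - (-78*(-55) + W(2)) = 30603 - (-78*(-55) + 2*(6 + 2)) = 30603 - (4290 + 2*8) = 30603 - (4290 + 16) = 30603 - 1*4306 = 30603 - 4306 = 26297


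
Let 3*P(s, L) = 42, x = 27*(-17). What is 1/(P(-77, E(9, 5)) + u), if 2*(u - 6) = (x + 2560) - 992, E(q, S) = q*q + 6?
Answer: 2/1149 ≈ 0.0017406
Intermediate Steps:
x = -459
E(q, S) = 6 + q² (E(q, S) = q² + 6 = 6 + q²)
P(s, L) = 14 (P(s, L) = (⅓)*42 = 14)
u = 1121/2 (u = 6 + ((-459 + 2560) - 992)/2 = 6 + (2101 - 992)/2 = 6 + (½)*1109 = 6 + 1109/2 = 1121/2 ≈ 560.50)
1/(P(-77, E(9, 5)) + u) = 1/(14 + 1121/2) = 1/(1149/2) = 2/1149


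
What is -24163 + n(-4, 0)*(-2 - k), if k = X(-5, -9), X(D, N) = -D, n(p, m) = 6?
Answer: -24205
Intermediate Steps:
k = 5 (k = -1*(-5) = 5)
-24163 + n(-4, 0)*(-2 - k) = -24163 + 6*(-2 - 1*5) = -24163 + 6*(-2 - 5) = -24163 + 6*(-7) = -24163 - 42 = -24205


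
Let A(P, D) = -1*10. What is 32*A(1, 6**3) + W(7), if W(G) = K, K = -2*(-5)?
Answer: -310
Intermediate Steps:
K = 10
W(G) = 10
A(P, D) = -10
32*A(1, 6**3) + W(7) = 32*(-10) + 10 = -320 + 10 = -310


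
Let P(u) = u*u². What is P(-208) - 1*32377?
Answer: -9031289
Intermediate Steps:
P(u) = u³
P(-208) - 1*32377 = (-208)³ - 1*32377 = -8998912 - 32377 = -9031289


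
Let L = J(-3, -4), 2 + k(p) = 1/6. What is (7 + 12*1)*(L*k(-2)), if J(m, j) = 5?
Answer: -1045/6 ≈ -174.17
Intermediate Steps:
k(p) = -11/6 (k(p) = -2 + 1/6 = -2 + 1*(⅙) = -2 + ⅙ = -11/6)
L = 5
(7 + 12*1)*(L*k(-2)) = (7 + 12*1)*(5*(-11/6)) = (7 + 12)*(-55/6) = 19*(-55/6) = -1045/6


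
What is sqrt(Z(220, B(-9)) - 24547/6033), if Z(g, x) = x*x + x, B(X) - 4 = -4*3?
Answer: sqrt(1890144933)/6033 ≈ 7.2063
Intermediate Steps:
B(X) = -8 (B(X) = 4 - 4*3 = 4 - 12 = -8)
Z(g, x) = x + x**2 (Z(g, x) = x**2 + x = x + x**2)
sqrt(Z(220, B(-9)) - 24547/6033) = sqrt(-8*(1 - 8) - 24547/6033) = sqrt(-8*(-7) - 24547*1/6033) = sqrt(56 - 24547/6033) = sqrt(313301/6033) = sqrt(1890144933)/6033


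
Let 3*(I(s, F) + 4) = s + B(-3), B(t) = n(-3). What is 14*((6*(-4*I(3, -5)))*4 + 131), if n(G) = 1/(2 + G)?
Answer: 6314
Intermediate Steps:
B(t) = -1 (B(t) = 1/(2 - 3) = 1/(-1) = -1)
I(s, F) = -13/3 + s/3 (I(s, F) = -4 + (s - 1)/3 = -4 + (-1 + s)/3 = -4 + (-⅓ + s/3) = -13/3 + s/3)
14*((6*(-4*I(3, -5)))*4 + 131) = 14*((6*(-4*(-13/3 + (⅓)*3)))*4 + 131) = 14*((6*(-4*(-13/3 + 1)))*4 + 131) = 14*((6*(-4*(-10/3)))*4 + 131) = 14*((6*(40/3))*4 + 131) = 14*(80*4 + 131) = 14*(320 + 131) = 14*451 = 6314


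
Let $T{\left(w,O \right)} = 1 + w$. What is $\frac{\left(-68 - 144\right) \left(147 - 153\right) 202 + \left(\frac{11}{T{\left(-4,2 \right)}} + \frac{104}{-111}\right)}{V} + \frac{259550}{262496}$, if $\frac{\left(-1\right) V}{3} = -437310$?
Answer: $\frac{11320806619477}{9556444469520} \approx 1.1846$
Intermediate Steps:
$V = 1311930$ ($V = \left(-3\right) \left(-437310\right) = 1311930$)
$\frac{\left(-68 - 144\right) \left(147 - 153\right) 202 + \left(\frac{11}{T{\left(-4,2 \right)}} + \frac{104}{-111}\right)}{V} + \frac{259550}{262496} = \frac{\left(-68 - 144\right) \left(147 - 153\right) 202 + \left(\frac{11}{1 - 4} + \frac{104}{-111}\right)}{1311930} + \frac{259550}{262496} = \left(\left(-212\right) \left(-6\right) 202 + \left(\frac{11}{-3} + 104 \left(- \frac{1}{111}\right)\right)\right) \frac{1}{1311930} + 259550 \cdot \frac{1}{262496} = \left(1272 \cdot 202 + \left(11 \left(- \frac{1}{3}\right) - \frac{104}{111}\right)\right) \frac{1}{1311930} + \frac{129775}{131248} = \left(256944 - \frac{511}{111}\right) \frac{1}{1311930} + \frac{129775}{131248} = \frac{28520273}{111} \cdot \frac{1}{1311930} + \frac{129775}{131248} = \frac{28520273}{145624230} + \frac{129775}{131248} = \frac{11320806619477}{9556444469520}$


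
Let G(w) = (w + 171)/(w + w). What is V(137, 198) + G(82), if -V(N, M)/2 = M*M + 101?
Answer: -12891787/164 ≈ -78609.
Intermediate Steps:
V(N, M) = -202 - 2*M**2 (V(N, M) = -2*(M*M + 101) = -2*(M**2 + 101) = -2*(101 + M**2) = -202 - 2*M**2)
G(w) = (171 + w)/(2*w) (G(w) = (171 + w)/((2*w)) = (171 + w)*(1/(2*w)) = (171 + w)/(2*w))
V(137, 198) + G(82) = (-202 - 2*198**2) + (1/2)*(171 + 82)/82 = (-202 - 2*39204) + (1/2)*(1/82)*253 = (-202 - 78408) + 253/164 = -78610 + 253/164 = -12891787/164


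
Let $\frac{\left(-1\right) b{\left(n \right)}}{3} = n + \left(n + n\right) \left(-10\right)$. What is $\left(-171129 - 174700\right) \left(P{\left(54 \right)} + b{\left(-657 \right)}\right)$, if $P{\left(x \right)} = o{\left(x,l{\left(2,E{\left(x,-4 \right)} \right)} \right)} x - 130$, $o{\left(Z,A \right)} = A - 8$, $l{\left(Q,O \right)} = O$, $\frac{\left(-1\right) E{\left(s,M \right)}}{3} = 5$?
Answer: $13425427609$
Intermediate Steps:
$E{\left(s,M \right)} = -15$ ($E{\left(s,M \right)} = \left(-3\right) 5 = -15$)
$o{\left(Z,A \right)} = -8 + A$
$P{\left(x \right)} = -130 - 23 x$ ($P{\left(x \right)} = \left(-8 - 15\right) x - 130 = - 23 x - 130 = -130 - 23 x$)
$b{\left(n \right)} = 57 n$ ($b{\left(n \right)} = - 3 \left(n + \left(n + n\right) \left(-10\right)\right) = - 3 \left(n + 2 n \left(-10\right)\right) = - 3 \left(n - 20 n\right) = - 3 \left(- 19 n\right) = 57 n$)
$\left(-171129 - 174700\right) \left(P{\left(54 \right)} + b{\left(-657 \right)}\right) = \left(-171129 - 174700\right) \left(\left(-130 - 1242\right) + 57 \left(-657\right)\right) = - 345829 \left(\left(-130 - 1242\right) - 37449\right) = - 345829 \left(-1372 - 37449\right) = \left(-345829\right) \left(-38821\right) = 13425427609$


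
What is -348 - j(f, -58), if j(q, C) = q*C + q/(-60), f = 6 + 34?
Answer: 5918/3 ≈ 1972.7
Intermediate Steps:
f = 40
j(q, C) = -q/60 + C*q (j(q, C) = C*q + q*(-1/60) = C*q - q/60 = -q/60 + C*q)
-348 - j(f, -58) = -348 - 40*(-1/60 - 58) = -348 - 40*(-3481)/60 = -348 - 1*(-6962/3) = -348 + 6962/3 = 5918/3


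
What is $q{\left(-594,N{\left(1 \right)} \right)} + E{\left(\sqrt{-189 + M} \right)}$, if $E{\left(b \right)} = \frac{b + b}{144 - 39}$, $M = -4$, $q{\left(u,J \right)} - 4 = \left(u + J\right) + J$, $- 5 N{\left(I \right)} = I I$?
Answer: $- \frac{2952}{5} + \frac{2 i \sqrt{193}}{105} \approx -590.4 + 0.26462 i$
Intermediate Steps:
$N{\left(I \right)} = - \frac{I^{2}}{5}$ ($N{\left(I \right)} = - \frac{I I}{5} = - \frac{I^{2}}{5}$)
$q{\left(u,J \right)} = 4 + u + 2 J$ ($q{\left(u,J \right)} = 4 + \left(\left(u + J\right) + J\right) = 4 + \left(\left(J + u\right) + J\right) = 4 + \left(u + 2 J\right) = 4 + u + 2 J$)
$E{\left(b \right)} = \frac{2 b}{105}$
$q{\left(-594,N{\left(1 \right)} \right)} + E{\left(\sqrt{-189 + M} \right)} = \left(4 - 594 + 2 \left(- \frac{1^{2}}{5}\right)\right) + \frac{2 \sqrt{-189 - 4}}{105} = \left(4 - 594 + 2 \left(\left(- \frac{1}{5}\right) 1\right)\right) + \frac{2 \sqrt{-193}}{105} = \left(4 - 594 + 2 \left(- \frac{1}{5}\right)\right) + \frac{2 i \sqrt{193}}{105} = \left(4 - 594 - \frac{2}{5}\right) + \frac{2 i \sqrt{193}}{105} = - \frac{2952}{5} + \frac{2 i \sqrt{193}}{105}$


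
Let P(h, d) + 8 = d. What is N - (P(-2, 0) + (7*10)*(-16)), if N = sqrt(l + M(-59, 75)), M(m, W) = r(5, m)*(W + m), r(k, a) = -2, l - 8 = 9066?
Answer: 1128 + sqrt(9042) ≈ 1223.1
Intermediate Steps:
l = 9074 (l = 8 + 9066 = 9074)
P(h, d) = -8 + d
M(m, W) = -2*W - 2*m (M(m, W) = -2*(W + m) = -2*W - 2*m)
N = sqrt(9042) (N = sqrt(9074 + (-2*75 - 2*(-59))) = sqrt(9074 + (-150 + 118)) = sqrt(9074 - 32) = sqrt(9042) ≈ 95.089)
N - (P(-2, 0) + (7*10)*(-16)) = sqrt(9042) - ((-8 + 0) + (7*10)*(-16)) = sqrt(9042) - (-8 + 70*(-16)) = sqrt(9042) - (-8 - 1120) = sqrt(9042) - 1*(-1128) = sqrt(9042) + 1128 = 1128 + sqrt(9042)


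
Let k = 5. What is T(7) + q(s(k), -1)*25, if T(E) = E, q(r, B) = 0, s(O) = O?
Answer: 7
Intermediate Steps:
T(7) + q(s(k), -1)*25 = 7 + 0*25 = 7 + 0 = 7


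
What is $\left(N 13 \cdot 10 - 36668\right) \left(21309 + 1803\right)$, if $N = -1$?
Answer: $-850475376$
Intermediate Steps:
$\left(N 13 \cdot 10 - 36668\right) \left(21309 + 1803\right) = \left(\left(-1\right) 13 \cdot 10 - 36668\right) \left(21309 + 1803\right) = \left(\left(-13\right) 10 - 36668\right) 23112 = \left(-130 - 36668\right) 23112 = \left(-36798\right) 23112 = -850475376$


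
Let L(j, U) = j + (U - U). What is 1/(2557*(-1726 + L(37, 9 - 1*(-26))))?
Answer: -1/4318773 ≈ -2.3155e-7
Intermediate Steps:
L(j, U) = j (L(j, U) = j + 0 = j)
1/(2557*(-1726 + L(37, 9 - 1*(-26)))) = 1/(2557*(-1726 + 37)) = (1/2557)/(-1689) = (1/2557)*(-1/1689) = -1/4318773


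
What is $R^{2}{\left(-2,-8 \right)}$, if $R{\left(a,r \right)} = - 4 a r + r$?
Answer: $5184$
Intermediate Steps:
$R{\left(a,r \right)} = r - 4 a r$ ($R{\left(a,r \right)} = - 4 a r + r = r - 4 a r$)
$R^{2}{\left(-2,-8 \right)} = \left(- 8 \left(1 - -8\right)\right)^{2} = \left(- 8 \left(1 + 8\right)\right)^{2} = \left(\left(-8\right) 9\right)^{2} = \left(-72\right)^{2} = 5184$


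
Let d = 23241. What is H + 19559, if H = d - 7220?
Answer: 35580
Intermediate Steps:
H = 16021 (H = 23241 - 7220 = 16021)
H + 19559 = 16021 + 19559 = 35580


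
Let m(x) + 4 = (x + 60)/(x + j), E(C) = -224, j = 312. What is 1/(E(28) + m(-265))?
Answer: -47/10921 ≈ -0.0043036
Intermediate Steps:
m(x) = -4 + (60 + x)/(312 + x) (m(x) = -4 + (x + 60)/(x + 312) = -4 + (60 + x)/(312 + x))
1/(E(28) + m(-265)) = 1/(-224 + 3*(-396 - 1*(-265))/(312 - 265)) = 1/(-224 + 3*(-396 + 265)/47) = 1/(-224 + 3*(1/47)*(-131)) = 1/(-224 - 393/47) = 1/(-10921/47) = -47/10921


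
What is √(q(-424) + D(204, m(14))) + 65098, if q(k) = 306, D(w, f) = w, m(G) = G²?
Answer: 65098 + √510 ≈ 65121.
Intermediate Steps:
√(q(-424) + D(204, m(14))) + 65098 = √(306 + 204) + 65098 = √510 + 65098 = 65098 + √510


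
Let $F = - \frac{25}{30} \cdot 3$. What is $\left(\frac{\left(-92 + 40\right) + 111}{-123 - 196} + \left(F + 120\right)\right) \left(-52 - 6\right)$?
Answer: $- \frac{74847}{11} \approx -6804.3$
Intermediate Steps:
$F = - \frac{5}{2}$ ($F = \left(-25\right) \frac{1}{30} \cdot 3 = \left(- \frac{5}{6}\right) 3 = - \frac{5}{2} \approx -2.5$)
$\left(\frac{\left(-92 + 40\right) + 111}{-123 - 196} + \left(F + 120\right)\right) \left(-52 - 6\right) = \left(\frac{\left(-92 + 40\right) + 111}{-123 - 196} + \left(- \frac{5}{2} + 120\right)\right) \left(-52 - 6\right) = \left(\frac{-52 + 111}{-319} + \frac{235}{2}\right) \left(-58\right) = \left(59 \left(- \frac{1}{319}\right) + \frac{235}{2}\right) \left(-58\right) = \left(- \frac{59}{319} + \frac{235}{2}\right) \left(-58\right) = \frac{74847}{638} \left(-58\right) = - \frac{74847}{11}$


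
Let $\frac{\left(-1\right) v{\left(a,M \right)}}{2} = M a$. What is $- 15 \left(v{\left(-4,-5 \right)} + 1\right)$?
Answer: $585$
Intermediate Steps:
$v{\left(a,M \right)} = - 2 M a$
$- 15 \left(v{\left(-4,-5 \right)} + 1\right) = - 15 \left(\left(-2\right) \left(-5\right) \left(-4\right) + 1\right) = - 15 \left(-40 + 1\right) = \left(-15\right) \left(-39\right) = 585$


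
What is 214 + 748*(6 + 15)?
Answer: 15922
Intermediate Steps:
214 + 748*(6 + 15) = 214 + 748*21 = 214 + 15708 = 15922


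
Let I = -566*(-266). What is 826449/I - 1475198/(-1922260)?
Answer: 452687441207/72351944140 ≈ 6.2567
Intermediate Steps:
I = 150556
826449/I - 1475198/(-1922260) = 826449/150556 - 1475198/(-1922260) = 826449*(1/150556) - 1475198*(-1/1922260) = 826449/150556 + 737599/961130 = 452687441207/72351944140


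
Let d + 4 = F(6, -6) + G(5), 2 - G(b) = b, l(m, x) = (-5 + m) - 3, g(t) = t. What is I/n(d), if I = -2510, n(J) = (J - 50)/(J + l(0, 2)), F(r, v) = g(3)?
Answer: -5020/9 ≈ -557.78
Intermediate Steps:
F(r, v) = 3
l(m, x) = -8 + m
G(b) = 2 - b
d = -4 (d = -4 + (3 + (2 - 1*5)) = -4 + (3 + (2 - 5)) = -4 + (3 - 3) = -4 + 0 = -4)
n(J) = (-50 + J)/(-8 + J) (n(J) = (J - 50)/(J + (-8 + 0)) = (-50 + J)/(J - 8) = (-50 + J)/(-8 + J))
I/n(d) = -2510*(-8 - 4)/(-50 - 4) = -2510/(-54/(-12)) = -2510/((-1/12*(-54))) = -2510/9/2 = -2510*2/9 = -5020/9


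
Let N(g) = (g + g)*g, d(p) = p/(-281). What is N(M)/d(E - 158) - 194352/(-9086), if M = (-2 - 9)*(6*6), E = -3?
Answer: 57198989256/104489 ≈ 5.4742e+5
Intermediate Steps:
d(p) = -p/281 (d(p) = p*(-1/281) = -p/281)
M = -396 (M = -11*36 = -396)
N(g) = 2*g² (N(g) = (2*g)*g = 2*g²)
N(M)/d(E - 158) - 194352/(-9086) = (2*(-396)²)/((-(-3 - 158)/281)) - 194352/(-9086) = (2*156816)/((-1/281*(-161))) - 194352*(-1/9086) = 313632/(161/281) + 97176/4543 = 313632*(281/161) + 97176/4543 = 88130592/161 + 97176/4543 = 57198989256/104489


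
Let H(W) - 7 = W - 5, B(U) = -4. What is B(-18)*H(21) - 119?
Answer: -211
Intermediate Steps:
H(W) = 2 + W (H(W) = 7 + (W - 5) = 7 + (-5 + W) = 2 + W)
B(-18)*H(21) - 119 = -4*(2 + 21) - 119 = -4*23 - 119 = -92 - 119 = -211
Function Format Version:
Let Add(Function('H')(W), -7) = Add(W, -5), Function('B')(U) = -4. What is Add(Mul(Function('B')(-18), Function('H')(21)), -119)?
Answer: -211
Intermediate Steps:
Function('H')(W) = Add(2, W) (Function('H')(W) = Add(7, Add(W, -5)) = Add(7, Add(-5, W)) = Add(2, W))
Add(Mul(Function('B')(-18), Function('H')(21)), -119) = Add(Mul(-4, Add(2, 21)), -119) = Add(Mul(-4, 23), -119) = Add(-92, -119) = -211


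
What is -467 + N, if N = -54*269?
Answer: -14993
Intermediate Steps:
N = -14526
-467 + N = -467 - 14526 = -14993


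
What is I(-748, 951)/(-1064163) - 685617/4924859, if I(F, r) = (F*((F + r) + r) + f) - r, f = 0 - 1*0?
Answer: 3526174187266/5240852728017 ≈ 0.67282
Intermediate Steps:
f = 0 (f = 0 + 0 = 0)
I(F, r) = -r + F*(F + 2*r) (I(F, r) = (F*((F + r) + r) + 0) - r = (F*(F + 2*r) + 0) - r = F*(F + 2*r) - r = -r + F*(F + 2*r))
I(-748, 951)/(-1064163) - 685617/4924859 = ((-748)² - 1*951 + 2*(-748)*951)/(-1064163) - 685617/4924859 = (559504 - 951 - 1422696)*(-1/1064163) - 685617*1/4924859 = -864143*(-1/1064163) - 685617/4924859 = 864143/1064163 - 685617/4924859 = 3526174187266/5240852728017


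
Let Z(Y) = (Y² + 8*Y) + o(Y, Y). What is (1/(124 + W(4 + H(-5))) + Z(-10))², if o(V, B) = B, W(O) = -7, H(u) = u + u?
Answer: 1371241/13689 ≈ 100.17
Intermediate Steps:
H(u) = 2*u
Z(Y) = Y² + 9*Y (Z(Y) = (Y² + 8*Y) + Y = Y² + 9*Y)
(1/(124 + W(4 + H(-5))) + Z(-10))² = (1/(124 - 7) - 10*(9 - 10))² = (1/117 - 10*(-1))² = (1/117 + 10)² = (1171/117)² = 1371241/13689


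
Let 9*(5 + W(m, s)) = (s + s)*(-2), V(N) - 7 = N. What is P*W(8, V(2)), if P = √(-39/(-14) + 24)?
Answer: -45*√210/14 ≈ -46.579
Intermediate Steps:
V(N) = 7 + N
W(m, s) = -5 - 4*s/9 (W(m, s) = -5 + ((s + s)*(-2))/9 = -5 + ((2*s)*(-2))/9 = -5 + (-4*s)/9 = -5 - 4*s/9)
P = 5*√210/14 (P = √(-39*(-1/14) + 24) = √(39/14 + 24) = √(375/14) = 5*√210/14 ≈ 5.1755)
P*W(8, V(2)) = (5*√210/14)*(-5 - 4*(7 + 2)/9) = (5*√210/14)*(-5 - 4/9*9) = (5*√210/14)*(-5 - 4) = (5*√210/14)*(-9) = -45*√210/14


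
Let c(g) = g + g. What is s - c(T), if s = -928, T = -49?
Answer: -830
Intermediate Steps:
c(g) = 2*g
s - c(T) = -928 - 2*(-49) = -928 - 1*(-98) = -928 + 98 = -830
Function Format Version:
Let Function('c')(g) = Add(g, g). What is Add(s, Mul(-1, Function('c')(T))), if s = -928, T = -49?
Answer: -830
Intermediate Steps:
Function('c')(g) = Mul(2, g)
Add(s, Mul(-1, Function('c')(T))) = Add(-928, Mul(-1, Mul(2, -49))) = Add(-928, Mul(-1, -98)) = Add(-928, 98) = -830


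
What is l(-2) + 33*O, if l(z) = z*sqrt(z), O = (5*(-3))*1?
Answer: -495 - 2*I*sqrt(2) ≈ -495.0 - 2.8284*I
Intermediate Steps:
O = -15 (O = -15*1 = -15)
l(z) = z**(3/2)
l(-2) + 33*O = (-2)**(3/2) + 33*(-15) = -2*I*sqrt(2) - 495 = -495 - 2*I*sqrt(2)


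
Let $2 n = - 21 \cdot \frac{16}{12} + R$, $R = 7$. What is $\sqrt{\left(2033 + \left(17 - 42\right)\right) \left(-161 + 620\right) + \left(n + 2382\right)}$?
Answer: $\frac{3 \sqrt{410686}}{2} \approx 961.27$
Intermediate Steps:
$n = - \frac{21}{2}$ ($n = \frac{- 21 \cdot \frac{16}{12} + 7}{2} = \frac{- 21 \cdot 16 \cdot \frac{1}{12} + 7}{2} = \frac{\left(-21\right) \frac{4}{3} + 7}{2} = \frac{-28 + 7}{2} = \frac{1}{2} \left(-21\right) = - \frac{21}{2} \approx -10.5$)
$\sqrt{\left(2033 + \left(17 - 42\right)\right) \left(-161 + 620\right) + \left(n + 2382\right)} = \sqrt{\left(2033 + \left(17 - 42\right)\right) \left(-161 + 620\right) + \left(- \frac{21}{2} + 2382\right)} = \sqrt{\left(2033 + \left(17 - 42\right)\right) 459 + \frac{4743}{2}} = \sqrt{\left(2033 - 25\right) 459 + \frac{4743}{2}} = \sqrt{2008 \cdot 459 + \frac{4743}{2}} = \sqrt{921672 + \frac{4743}{2}} = \sqrt{\frac{1848087}{2}} = \frac{3 \sqrt{410686}}{2}$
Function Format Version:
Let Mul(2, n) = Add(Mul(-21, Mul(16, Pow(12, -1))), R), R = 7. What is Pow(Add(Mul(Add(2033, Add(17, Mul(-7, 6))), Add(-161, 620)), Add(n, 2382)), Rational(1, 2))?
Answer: Mul(Rational(3, 2), Pow(410686, Rational(1, 2))) ≈ 961.27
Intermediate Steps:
n = Rational(-21, 2) (n = Mul(Rational(1, 2), Add(Mul(-21, Mul(16, Pow(12, -1))), 7)) = Mul(Rational(1, 2), Add(Mul(-21, Mul(16, Rational(1, 12))), 7)) = Mul(Rational(1, 2), Add(Mul(-21, Rational(4, 3)), 7)) = Mul(Rational(1, 2), Add(-28, 7)) = Mul(Rational(1, 2), -21) = Rational(-21, 2) ≈ -10.500)
Pow(Add(Mul(Add(2033, Add(17, Mul(-7, 6))), Add(-161, 620)), Add(n, 2382)), Rational(1, 2)) = Pow(Add(Mul(Add(2033, Add(17, Mul(-7, 6))), Add(-161, 620)), Add(Rational(-21, 2), 2382)), Rational(1, 2)) = Pow(Add(Mul(Add(2033, Add(17, -42)), 459), Rational(4743, 2)), Rational(1, 2)) = Pow(Add(Mul(Add(2033, -25), 459), Rational(4743, 2)), Rational(1, 2)) = Pow(Add(Mul(2008, 459), Rational(4743, 2)), Rational(1, 2)) = Pow(Add(921672, Rational(4743, 2)), Rational(1, 2)) = Pow(Rational(1848087, 2), Rational(1, 2)) = Mul(Rational(3, 2), Pow(410686, Rational(1, 2)))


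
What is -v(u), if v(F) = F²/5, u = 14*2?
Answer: -784/5 ≈ -156.80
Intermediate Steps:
u = 28
v(F) = F²/5 (v(F) = F²*(⅕) = F²/5)
-v(u) = -28²/5 = -784/5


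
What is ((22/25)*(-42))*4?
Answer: -3696/25 ≈ -147.84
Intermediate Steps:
((22/25)*(-42))*4 = -924/25*4 = -3696/25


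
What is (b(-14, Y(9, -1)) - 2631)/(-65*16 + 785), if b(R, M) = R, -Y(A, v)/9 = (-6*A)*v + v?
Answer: 529/51 ≈ 10.373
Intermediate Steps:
Y(A, v) = -9*v + 54*A*v (Y(A, v) = -9*((-6*A)*v + v) = -9*(-6*A*v + v) = -9*(v - 6*A*v) = -9*v + 54*A*v)
(b(-14, Y(9, -1)) - 2631)/(-65*16 + 785) = (-14 - 2631)/(-65*16 + 785) = -2645/(-1040 + 785) = -2645/(-255) = -2645*(-1/255) = 529/51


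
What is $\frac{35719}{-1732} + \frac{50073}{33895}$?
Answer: $- \frac{1123969069}{58706140} \approx -19.146$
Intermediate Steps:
$\frac{35719}{-1732} + \frac{50073}{33895} = 35719 \left(- \frac{1}{1732}\right) + 50073 \cdot \frac{1}{33895} = - \frac{35719}{1732} + \frac{50073}{33895} = - \frac{1123969069}{58706140}$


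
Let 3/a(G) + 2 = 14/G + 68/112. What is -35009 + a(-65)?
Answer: -102476803/2927 ≈ -35011.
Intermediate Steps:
a(G) = 3/(-39/28 + 14/G) (a(G) = 3/(-2 + (14/G + 68/112)) = 3/(-2 + (14/G + 68*(1/112))) = 3/(-2 + (14/G + 17/28)) = 3/(-2 + (17/28 + 14/G)) = 3/(-39/28 + 14/G))
-35009 + a(-65) = -35009 - 84*(-65)/(-392 + 39*(-65)) = -35009 - 84*(-65)/(-392 - 2535) = -35009 - 84*(-65)/(-2927) = -35009 - 84*(-65)*(-1/2927) = -35009 - 5460/2927 = -102476803/2927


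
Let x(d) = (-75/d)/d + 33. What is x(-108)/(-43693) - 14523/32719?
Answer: -2471340931433/5558250846096 ≈ -0.44463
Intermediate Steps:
x(d) = 33 - 75/d² (x(d) = -75/d² + 33 = 33 - 75/d²)
x(-108)/(-43693) - 14523/32719 = (33 - 75/(-108)²)/(-43693) - 14523/32719 = (33 - 75*1/11664)*(-1/43693) - 14523*1/32719 = (33 - 25/3888)*(-1/43693) - 14523/32719 = (128279/3888)*(-1/43693) - 14523/32719 = -128279/169878384 - 14523/32719 = -2471340931433/5558250846096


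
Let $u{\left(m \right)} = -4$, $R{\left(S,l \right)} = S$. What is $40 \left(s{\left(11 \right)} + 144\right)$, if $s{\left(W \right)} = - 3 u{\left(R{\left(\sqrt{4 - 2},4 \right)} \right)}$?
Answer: $6240$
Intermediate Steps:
$s{\left(W \right)} = 12$ ($s{\left(W \right)} = \left(-3\right) \left(-4\right) = 12$)
$40 \left(s{\left(11 \right)} + 144\right) = 40 \left(12 + 144\right) = 40 \cdot 156 = 6240$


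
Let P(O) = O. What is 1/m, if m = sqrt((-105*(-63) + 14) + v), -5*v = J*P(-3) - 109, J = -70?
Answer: sqrt(41305)/16522 ≈ 0.012301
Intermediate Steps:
v = -101/5 (v = -(-70*(-3) - 109)/5 = -(210 - 109)/5 = -1/5*101 = -101/5 ≈ -20.200)
m = 2*sqrt(41305)/5 (m = sqrt((-105*(-63) + 14) - 101/5) = sqrt((6615 + 14) - 101/5) = sqrt(6629 - 101/5) = sqrt(33044/5) = 2*sqrt(41305)/5 ≈ 81.295)
1/m = 1/(2*sqrt(41305)/5) = sqrt(41305)/16522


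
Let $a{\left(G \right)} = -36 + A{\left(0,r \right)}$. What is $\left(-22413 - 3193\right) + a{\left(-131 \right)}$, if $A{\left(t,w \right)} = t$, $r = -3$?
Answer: $-25642$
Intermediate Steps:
$a{\left(G \right)} = -36$ ($a{\left(G \right)} = -36 + 0 = -36$)
$\left(-22413 - 3193\right) + a{\left(-131 \right)} = \left(-22413 - 3193\right) - 36 = -25606 - 36 = -25642$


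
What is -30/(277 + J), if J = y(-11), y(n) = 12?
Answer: -30/289 ≈ -0.10381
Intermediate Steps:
J = 12
-30/(277 + J) = -30/(277 + 12) = -30/289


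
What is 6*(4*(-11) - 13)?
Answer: -342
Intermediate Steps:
6*(4*(-11) - 13) = 6*(-44 - 13) = 6*(-57) = -342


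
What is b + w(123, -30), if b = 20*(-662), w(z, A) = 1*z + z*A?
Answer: -16807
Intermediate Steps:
w(z, A) = z + A*z
b = -13240
b + w(123, -30) = -13240 + 123*(1 - 30) = -13240 + 123*(-29) = -13240 - 3567 = -16807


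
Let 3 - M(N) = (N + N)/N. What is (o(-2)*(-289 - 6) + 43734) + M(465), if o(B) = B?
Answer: 44325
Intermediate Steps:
M(N) = 1 (M(N) = 3 - (N + N)/N = 3 - 2*N/N = 3 - 1*2 = 3 - 2 = 1)
(o(-2)*(-289 - 6) + 43734) + M(465) = (-2*(-289 - 6) + 43734) + 1 = (-2*(-295) + 43734) + 1 = (590 + 43734) + 1 = 44324 + 1 = 44325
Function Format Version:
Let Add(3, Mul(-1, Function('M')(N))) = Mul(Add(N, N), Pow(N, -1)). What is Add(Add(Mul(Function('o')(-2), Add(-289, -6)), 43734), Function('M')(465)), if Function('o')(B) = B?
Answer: 44325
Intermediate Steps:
Function('M')(N) = 1 (Function('M')(N) = Add(3, Mul(-1, Mul(Add(N, N), Pow(N, -1)))) = Add(3, Mul(-1, Mul(Mul(2, N), Pow(N, -1)))) = Add(3, Mul(-1, 2)) = Add(3, -2) = 1)
Add(Add(Mul(Function('o')(-2), Add(-289, -6)), 43734), Function('M')(465)) = Add(Add(Mul(-2, Add(-289, -6)), 43734), 1) = Add(Add(Mul(-2, -295), 43734), 1) = Add(Add(590, 43734), 1) = Add(44324, 1) = 44325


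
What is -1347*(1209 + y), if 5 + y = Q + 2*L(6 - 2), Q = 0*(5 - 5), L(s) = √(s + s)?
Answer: -1621788 - 5388*√2 ≈ -1.6294e+6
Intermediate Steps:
L(s) = √2*√s (L(s) = √(2*s) = √2*√s)
Q = 0 (Q = 0*0 = 0)
y = -5 + 4*√2 (y = -5 + (0 + 2*(√2*√(6 - 2))) = -5 + (0 + 2*(√2*√4)) = -5 + (0 + 2*(√2*2)) = -5 + (0 + 2*(2*√2)) = -5 + (0 + 4*√2) = -5 + 4*√2 ≈ 0.65685)
-1347*(1209 + y) = -1347*(1209 + (-5 + 4*√2)) = -1347*(1204 + 4*√2) = -1621788 - 5388*√2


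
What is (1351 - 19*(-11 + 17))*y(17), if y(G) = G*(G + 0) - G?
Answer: 336464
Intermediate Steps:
y(G) = G² - G (y(G) = G*G - G = G² - G)
(1351 - 19*(-11 + 17))*y(17) = (1351 - 19*(-11 + 17))*(17*(-1 + 17)) = (1351 - 19*6)*(17*16) = (1351 - 114)*272 = 1237*272 = 336464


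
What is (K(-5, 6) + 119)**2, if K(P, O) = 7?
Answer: 15876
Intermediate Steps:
(K(-5, 6) + 119)**2 = (7 + 119)**2 = 126**2 = 15876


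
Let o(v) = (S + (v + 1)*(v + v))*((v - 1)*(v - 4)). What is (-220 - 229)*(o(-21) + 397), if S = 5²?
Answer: -213790003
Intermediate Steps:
S = 25
o(v) = (-1 + v)*(-4 + v)*(25 + 2*v*(1 + v)) (o(v) = (25 + (v + 1)*(v + v))*((v - 1)*(v - 4)) = (25 + (1 + v)*(2*v))*((-1 + v)*(-4 + v)) = (25 + 2*v*(1 + v))*((-1 + v)*(-4 + v)) = (-1 + v)*(-4 + v)*(25 + 2*v*(1 + v)))
(-220 - 229)*(o(-21) + 397) = (-220 - 229)*((100 - 117*(-21) - 8*(-21)³ + 2*(-21)⁴ + 23*(-21)²) + 397) = -449*((100 + 2457 - 8*(-9261) + 2*194481 + 23*441) + 397) = -449*((100 + 2457 + 74088 + 388962 + 10143) + 397) = -449*(475750 + 397) = -449*476147 = -213790003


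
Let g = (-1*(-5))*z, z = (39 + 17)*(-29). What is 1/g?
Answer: -1/8120 ≈ -0.00012315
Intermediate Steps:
z = -1624 (z = 56*(-29) = -1624)
g = -8120 (g = -1*(-5)*(-1624) = 5*(-1624) = -8120)
1/g = 1/(-8120) = -1/8120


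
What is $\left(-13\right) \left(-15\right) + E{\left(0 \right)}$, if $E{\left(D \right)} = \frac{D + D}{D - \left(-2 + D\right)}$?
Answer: $195$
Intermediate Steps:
$E{\left(D \right)} = D$ ($E{\left(D \right)} = \frac{2 D}{2} = 2 D \frac{1}{2} = D$)
$\left(-13\right) \left(-15\right) + E{\left(0 \right)} = \left(-13\right) \left(-15\right) + 0 = 195 + 0 = 195$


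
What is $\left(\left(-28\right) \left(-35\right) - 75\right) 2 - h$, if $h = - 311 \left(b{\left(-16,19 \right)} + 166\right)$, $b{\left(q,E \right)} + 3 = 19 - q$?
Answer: $63388$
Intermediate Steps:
$b{\left(q,E \right)} = 16 - q$ ($b{\left(q,E \right)} = -3 - \left(-19 + q\right) = 16 - q$)
$h = -61578$ ($h = - 311 \left(\left(16 - -16\right) + 166\right) = - 311 \left(\left(16 + 16\right) + 166\right) = - 311 \left(32 + 166\right) = \left(-311\right) 198 = -61578$)
$\left(\left(-28\right) \left(-35\right) - 75\right) 2 - h = \left(\left(-28\right) \left(-35\right) - 75\right) 2 - -61578 = \left(980 - 75\right) 2 + 61578 = 905 \cdot 2 + 61578 = 1810 + 61578 = 63388$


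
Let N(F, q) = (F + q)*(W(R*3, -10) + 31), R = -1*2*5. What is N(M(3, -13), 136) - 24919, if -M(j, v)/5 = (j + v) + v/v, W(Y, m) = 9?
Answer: -17679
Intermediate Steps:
R = -10 (R = -2*5 = -10)
M(j, v) = -5 - 5*j - 5*v (M(j, v) = -5*((j + v) + v/v) = -5*((j + v) + 1) = -5*(1 + j + v) = -5 - 5*j - 5*v)
N(F, q) = 40*F + 40*q (N(F, q) = (F + q)*(9 + 31) = (F + q)*40 = 40*F + 40*q)
N(M(3, -13), 136) - 24919 = (40*(-5 - 5*3 - 5*(-13)) + 40*136) - 24919 = (40*(-5 - 15 + 65) + 5440) - 24919 = (40*45 + 5440) - 24919 = (1800 + 5440) - 24919 = 7240 - 24919 = -17679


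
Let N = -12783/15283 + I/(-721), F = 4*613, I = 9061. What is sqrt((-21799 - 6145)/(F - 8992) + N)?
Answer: 2*I*sqrt(740929816827832046415)/18016135305 ≈ 3.0217*I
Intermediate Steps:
F = 2452
N = -147695806/11019043 (N = -12783/15283 + 9061/(-721) = -12783*1/15283 + 9061*(-1/721) = -12783/15283 - 9061/721 = -147695806/11019043 ≈ -13.404)
sqrt((-21799 - 6145)/(F - 8992) + N) = sqrt((-21799 - 6145)/(2452 - 8992) - 147695806/11019043) = sqrt(-27944/(-6540) - 147695806/11019043) = sqrt(-27944*(-1/6540) - 147695806/11019043) = sqrt(6986/1635 - 147695806/11019043) = sqrt(-164503608412/18016135305) = 2*I*sqrt(740929816827832046415)/18016135305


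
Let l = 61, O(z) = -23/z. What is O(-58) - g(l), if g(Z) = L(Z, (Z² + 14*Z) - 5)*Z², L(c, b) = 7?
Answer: -1510703/58 ≈ -26047.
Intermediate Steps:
g(Z) = 7*Z²
O(-58) - g(l) = -23/(-58) - 7*61² = -23*(-1/58) - 7*3721 = 23/58 - 1*26047 = 23/58 - 26047 = -1510703/58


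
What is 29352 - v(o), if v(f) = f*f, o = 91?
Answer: 21071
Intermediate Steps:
v(f) = f**2
29352 - v(o) = 29352 - 1*91**2 = 29352 - 1*8281 = 29352 - 8281 = 21071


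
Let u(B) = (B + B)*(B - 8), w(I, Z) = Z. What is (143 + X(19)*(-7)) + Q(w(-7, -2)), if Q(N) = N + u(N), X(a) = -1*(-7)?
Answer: 132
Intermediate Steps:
X(a) = 7
u(B) = 2*B*(-8 + B) (u(B) = (2*B)*(-8 + B) = 2*B*(-8 + B))
Q(N) = N + 2*N*(-8 + N)
(143 + X(19)*(-7)) + Q(w(-7, -2)) = (143 + 7*(-7)) - 2*(-15 + 2*(-2)) = (143 - 49) - 2*(-15 - 4) = 94 - 2*(-19) = 94 + 38 = 132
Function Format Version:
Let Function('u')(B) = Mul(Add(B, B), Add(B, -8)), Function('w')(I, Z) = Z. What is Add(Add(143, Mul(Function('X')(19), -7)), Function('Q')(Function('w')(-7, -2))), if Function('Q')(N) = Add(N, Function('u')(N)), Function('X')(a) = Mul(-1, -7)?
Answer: 132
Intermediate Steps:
Function('X')(a) = 7
Function('u')(B) = Mul(2, B, Add(-8, B)) (Function('u')(B) = Mul(Mul(2, B), Add(-8, B)) = Mul(2, B, Add(-8, B)))
Function('Q')(N) = Add(N, Mul(2, N, Add(-8, N)))
Add(Add(143, Mul(Function('X')(19), -7)), Function('Q')(Function('w')(-7, -2))) = Add(Add(143, Mul(7, -7)), Mul(-2, Add(-15, Mul(2, -2)))) = Add(Add(143, -49), Mul(-2, Add(-15, -4))) = Add(94, Mul(-2, -19)) = Add(94, 38) = 132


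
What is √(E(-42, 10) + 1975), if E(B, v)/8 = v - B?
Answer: √2391 ≈ 48.898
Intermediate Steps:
E(B, v) = -8*B + 8*v (E(B, v) = 8*(v - B) = -8*B + 8*v)
√(E(-42, 10) + 1975) = √((-8*(-42) + 8*10) + 1975) = √((336 + 80) + 1975) = √(416 + 1975) = √2391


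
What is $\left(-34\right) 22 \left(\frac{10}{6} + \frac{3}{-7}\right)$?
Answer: $- \frac{19448}{21} \approx -926.1$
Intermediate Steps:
$\left(-34\right) 22 \left(\frac{10}{6} + \frac{3}{-7}\right) = - 748 \left(10 \cdot \frac{1}{6} + 3 \left(- \frac{1}{7}\right)\right) = - 748 \left(\frac{5}{3} - \frac{3}{7}\right) = \left(-748\right) \frac{26}{21} = - \frac{19448}{21}$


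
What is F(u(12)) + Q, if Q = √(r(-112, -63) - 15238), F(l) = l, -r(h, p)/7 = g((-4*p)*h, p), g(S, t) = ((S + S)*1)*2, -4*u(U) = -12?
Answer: 3 + 13*√4586 ≈ 883.36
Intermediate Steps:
u(U) = 3 (u(U) = -¼*(-12) = 3)
g(S, t) = 4*S (g(S, t) = ((2*S)*1)*2 = (2*S)*2 = 4*S)
r(h, p) = 112*h*p (r(h, p) = -28*(-4*p)*h = -28*(-4*h*p) = -(-112)*h*p = 112*h*p)
Q = 13*√4586 (Q = √(112*(-112)*(-63) - 15238) = √(790272 - 15238) = √775034 = 13*√4586 ≈ 880.36)
F(u(12)) + Q = 3 + 13*√4586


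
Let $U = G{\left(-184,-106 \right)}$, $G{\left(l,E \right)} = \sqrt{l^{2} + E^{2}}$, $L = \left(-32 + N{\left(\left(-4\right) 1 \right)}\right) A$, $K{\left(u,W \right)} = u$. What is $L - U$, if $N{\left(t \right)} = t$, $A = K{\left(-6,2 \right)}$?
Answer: $216 - 2 \sqrt{11273} \approx 3.6512$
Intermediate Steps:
$A = -6$
$L = 216$ ($L = \left(-32 - 4\right) \left(-6\right) = \left(-36\right) \left(-6\right) = 216$)
$G{\left(l,E \right)} = \sqrt{E^{2} + l^{2}}$
$U = 2 \sqrt{11273}$ ($U = \sqrt{\left(-106\right)^{2} + \left(-184\right)^{2}} = \sqrt{11236 + 33856} = \sqrt{45092} = 2 \sqrt{11273} \approx 212.35$)
$L - U = 216 - 2 \sqrt{11273}$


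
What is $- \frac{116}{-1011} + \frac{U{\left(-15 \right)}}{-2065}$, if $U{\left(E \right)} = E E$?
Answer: $\frac{2413}{417543} \approx 0.005779$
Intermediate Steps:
$U{\left(E \right)} = E^{2}$
$- \frac{116}{-1011} + \frac{U{\left(-15 \right)}}{-2065} = - \frac{116}{-1011} + \frac{\left(-15\right)^{2}}{-2065} = \left(-116\right) \left(- \frac{1}{1011}\right) + 225 \left(- \frac{1}{2065}\right) = \frac{116}{1011} - \frac{45}{413} = \frac{2413}{417543}$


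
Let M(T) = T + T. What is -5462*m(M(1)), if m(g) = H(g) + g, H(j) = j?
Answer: -21848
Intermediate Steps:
M(T) = 2*T
m(g) = 2*g (m(g) = g + g = 2*g)
-5462*m(M(1)) = -10924*2*1 = -10924*2 = -5462*4 = -21848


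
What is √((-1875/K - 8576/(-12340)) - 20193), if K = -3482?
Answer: I*√2329926315306321190/10741970 ≈ 142.1*I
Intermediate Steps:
√((-1875/K - 8576/(-12340)) - 20193) = √((-1875/(-3482) - 8576/(-12340)) - 20193) = √((-1875*(-1/3482) - 8576*(-1/12340)) - 20193) = √((1875/3482 + 2144/3085) - 20193) = √(13249783/10741970 - 20193) = √(-216899350427/10741970) = I*√2329926315306321190/10741970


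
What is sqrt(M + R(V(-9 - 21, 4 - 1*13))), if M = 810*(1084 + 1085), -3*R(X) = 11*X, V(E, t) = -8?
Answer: sqrt(15812274)/3 ≈ 1325.5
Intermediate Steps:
R(X) = -11*X/3
M = 1756890 (M = 810*2169 = 1756890)
sqrt(M + R(V(-9 - 21, 4 - 1*13))) = sqrt(1756890 - 11/3*(-8)) = sqrt(1756890 + 88/3) = sqrt(5270758/3) = sqrt(15812274)/3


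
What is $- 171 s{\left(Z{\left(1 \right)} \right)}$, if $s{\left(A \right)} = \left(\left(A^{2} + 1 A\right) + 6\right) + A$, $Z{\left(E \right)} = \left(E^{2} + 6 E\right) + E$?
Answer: $-14706$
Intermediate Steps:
$Z{\left(E \right)} = E^{2} + 7 E$
$s{\left(A \right)} = 6 + A^{2} + 2 A$ ($s{\left(A \right)} = \left(\left(A^{2} + A\right) + 6\right) + A = \left(\left(A + A^{2}\right) + 6\right) + A = \left(6 + A + A^{2}\right) + A = 6 + A^{2} + 2 A$)
$- 171 s{\left(Z{\left(1 \right)} \right)} = - 171 \left(6 + \left(1 \left(7 + 1\right)\right)^{2} + 2 \cdot 1 \left(7 + 1\right)\right) = - 171 \left(6 + \left(1 \cdot 8\right)^{2} + 2 \cdot 1 \cdot 8\right) = - 171 \left(6 + 8^{2} + 2 \cdot 8\right) = - 171 \left(6 + 64 + 16\right) = \left(-171\right) 86 = -14706$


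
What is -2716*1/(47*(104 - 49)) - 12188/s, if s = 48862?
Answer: -7464326/5741285 ≈ -1.3001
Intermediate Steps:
-2716*1/(47*(104 - 49)) - 12188/s = -2716*1/(47*(104 - 49)) - 12188/48862 = -2716/(47*55) - 12188*1/48862 = -2716/2585 - 554/2221 = -7464326/5741285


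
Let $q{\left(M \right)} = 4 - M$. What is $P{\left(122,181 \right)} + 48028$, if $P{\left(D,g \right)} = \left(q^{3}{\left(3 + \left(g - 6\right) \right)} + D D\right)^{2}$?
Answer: $27595479907628$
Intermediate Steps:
$P{\left(D,g \right)} = \left(D^{2} + \left(7 - g\right)^{3}\right)^{2}$ ($P{\left(D,g \right)} = \left(\left(4 - \left(3 + \left(g - 6\right)\right)\right)^{3} + D D\right)^{2} = \left(\left(4 - \left(3 + \left(g - 6\right)\right)\right)^{3} + D^{2}\right)^{2} = \left(\left(4 - \left(3 + \left(-6 + g\right)\right)\right)^{3} + D^{2}\right)^{2} = \left(\left(4 - \left(-3 + g\right)\right)^{3} + D^{2}\right)^{2} = \left(\left(7 - g\right)^{3} + D^{2}\right)^{2} = \left(D^{2} + \left(7 - g\right)^{3}\right)^{2}$)
$P{\left(122,181 \right)} + 48028 = \left(122^{2} - \left(-7 + 181\right)^{3}\right)^{2} + 48028 = \left(14884 - 174^{3}\right)^{2} + 48028 = \left(14884 - 5268024\right)^{2} + 48028 = \left(-5253140\right)^{2} + 48028 = 27595479859600 + 48028 = 27595479907628$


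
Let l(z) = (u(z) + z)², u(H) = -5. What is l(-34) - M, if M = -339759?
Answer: 341280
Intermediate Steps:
l(z) = (-5 + z)²
l(-34) - M = (-5 - 34)² - 1*(-339759) = (-39)² + 339759 = 1521 + 339759 = 341280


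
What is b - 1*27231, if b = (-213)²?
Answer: 18138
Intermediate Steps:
b = 45369
b - 1*27231 = 45369 - 1*27231 = 45369 - 27231 = 18138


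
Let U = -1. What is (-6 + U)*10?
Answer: -70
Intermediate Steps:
(-6 + U)*10 = (-6 - 1)*10 = -7*10 = -70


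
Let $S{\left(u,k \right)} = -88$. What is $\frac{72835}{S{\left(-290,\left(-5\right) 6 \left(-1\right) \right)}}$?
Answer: $- \frac{72835}{88} \approx -827.67$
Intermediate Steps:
$\frac{72835}{S{\left(-290,\left(-5\right) 6 \left(-1\right) \right)}} = \frac{72835}{-88} = 72835 \left(- \frac{1}{88}\right) = - \frac{72835}{88}$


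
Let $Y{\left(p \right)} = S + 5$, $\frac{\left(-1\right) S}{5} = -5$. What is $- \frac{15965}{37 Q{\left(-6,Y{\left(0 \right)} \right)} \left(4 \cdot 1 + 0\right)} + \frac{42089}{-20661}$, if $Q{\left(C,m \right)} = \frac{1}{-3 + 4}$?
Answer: $- \frac{336082037}{3057828} \approx -109.91$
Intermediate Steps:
$S = 25$ ($S = \left(-5\right) \left(-5\right) = 25$)
$Y{\left(p \right)} = 30$ ($Y{\left(p \right)} = 25 + 5 = 30$)
$Q{\left(C,m \right)} = 1$ ($Q{\left(C,m \right)} = 1^{-1} = 1$)
$- \frac{15965}{37 Q{\left(-6,Y{\left(0 \right)} \right)} \left(4 \cdot 1 + 0\right)} + \frac{42089}{-20661} = - \frac{15965}{37 \cdot 1 \left(4 \cdot 1 + 0\right)} + \frac{42089}{-20661} = - \frac{15965}{37 \left(4 + 0\right)} + 42089 \left(- \frac{1}{20661}\right) = - \frac{15965}{37 \cdot 4} - \frac{42089}{20661} = - \frac{15965}{148} - \frac{42089}{20661} = - \frac{336082037}{3057828}$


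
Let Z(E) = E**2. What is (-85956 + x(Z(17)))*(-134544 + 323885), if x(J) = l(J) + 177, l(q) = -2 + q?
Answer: -16187140772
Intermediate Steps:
x(J) = 175 + J (x(J) = (-2 + J) + 177 = 175 + J)
(-85956 + x(Z(17)))*(-134544 + 323885) = (-85956 + (175 + 17**2))*(-134544 + 323885) = (-85956 + (175 + 289))*189341 = (-85956 + 464)*189341 = -85492*189341 = -16187140772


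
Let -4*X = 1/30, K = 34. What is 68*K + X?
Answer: 277439/120 ≈ 2312.0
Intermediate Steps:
X = -1/120 (X = -¼/30 = -¼*1/30 = -1/120 ≈ -0.0083333)
68*K + X = 68*34 - 1/120 = 2312 - 1/120 = 277439/120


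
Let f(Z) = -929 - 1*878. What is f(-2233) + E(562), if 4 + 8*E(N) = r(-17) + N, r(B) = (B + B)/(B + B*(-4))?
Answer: -5212/3 ≈ -1737.3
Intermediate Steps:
r(B) = -2/3 (r(B) = (2*B)/(B - 4*B) = (2*B)/((-3*B)) = (2*B)*(-1/(3*B)) = -2/3)
f(Z) = -1807 (f(Z) = -929 - 878 = -1807)
E(N) = -7/12 + N/8 (E(N) = -1/2 + (-2/3 + N)/8 = -1/2 + (-1/12 + N/8) = -7/12 + N/8)
f(-2233) + E(562) = -1807 + (-7/12 + (1/8)*562) = -1807 + (-7/12 + 281/4) = -1807 + 209/3 = -5212/3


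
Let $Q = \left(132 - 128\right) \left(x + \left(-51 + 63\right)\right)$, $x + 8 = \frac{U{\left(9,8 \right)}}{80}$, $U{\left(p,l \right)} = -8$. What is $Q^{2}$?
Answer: $\frac{6084}{25} \approx 243.36$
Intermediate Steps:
$x = - \frac{81}{10}$ ($x = -8 - \frac{8}{80} = -8 - \frac{1}{10} = - \frac{81}{10} \approx -8.1$)
$Q = \frac{78}{5}$ ($Q = \left(132 - 128\right) \left(- \frac{81}{10} + \left(-51 + 63\right)\right) = 4 \left(- \frac{81}{10} + 12\right) = 4 \cdot \frac{39}{10} = \frac{78}{5} \approx 15.6$)
$Q^{2} = \left(\frac{78}{5}\right)^{2} = \frac{6084}{25}$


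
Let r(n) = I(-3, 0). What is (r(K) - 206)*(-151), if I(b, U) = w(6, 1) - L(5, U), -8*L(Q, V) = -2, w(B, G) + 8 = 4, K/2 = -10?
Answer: 126991/4 ≈ 31748.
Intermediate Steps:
K = -20 (K = 2*(-10) = -20)
w(B, G) = -4 (w(B, G) = -8 + 4 = -4)
L(Q, V) = ¼ (L(Q, V) = -⅛*(-2) = ¼)
I(b, U) = -17/4 (I(b, U) = -4 - 1*¼ = -4 - ¼ = -17/4)
r(n) = -17/4
(r(K) - 206)*(-151) = (-17/4 - 206)*(-151) = -841/4*(-151) = 126991/4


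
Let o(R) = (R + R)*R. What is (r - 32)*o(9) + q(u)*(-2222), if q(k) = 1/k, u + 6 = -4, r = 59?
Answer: 22981/5 ≈ 4596.2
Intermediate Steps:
o(R) = 2*R**2 (o(R) = (2*R)*R = 2*R**2)
u = -10 (u = -6 - 4 = -10)
q(k) = 1/k
(r - 32)*o(9) + q(u)*(-2222) = (59 - 32)*(2*9**2) - 2222/(-10) = 27*(2*81) - 1/10*(-2222) = 27*162 + 1111/5 = 4374 + 1111/5 = 22981/5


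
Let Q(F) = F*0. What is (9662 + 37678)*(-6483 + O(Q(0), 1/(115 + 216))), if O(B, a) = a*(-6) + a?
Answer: -101585864520/331 ≈ -3.0691e+8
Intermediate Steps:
Q(F) = 0
O(B, a) = -5*a (O(B, a) = -6*a + a = -5*a)
(9662 + 37678)*(-6483 + O(Q(0), 1/(115 + 216))) = (9662 + 37678)*(-6483 - 5/(115 + 216)) = 47340*(-6483 - 5/331) = 47340*(-2145878/331) = -101585864520/331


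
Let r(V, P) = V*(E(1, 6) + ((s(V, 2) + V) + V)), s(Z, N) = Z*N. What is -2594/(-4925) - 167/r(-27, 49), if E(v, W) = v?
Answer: 6671591/14228325 ≈ 0.46889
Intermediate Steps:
s(Z, N) = N*Z
r(V, P) = V*(1 + 4*V) (r(V, P) = V*(1 + ((2*V + V) + V)) = V*(1 + (3*V + V)) = V*(1 + 4*V))
-2594/(-4925) - 167/r(-27, 49) = -2594/(-4925) - 167*(-1/(27*(1 + 4*(-27)))) = -2594*(-1/4925) - 167*(-1/(27*(1 - 108))) = 2594/4925 - 167/((-27*(-107))) = 2594/4925 - 167/2889 = 6671591/14228325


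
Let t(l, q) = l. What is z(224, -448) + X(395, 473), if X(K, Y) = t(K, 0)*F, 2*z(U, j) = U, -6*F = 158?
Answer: -30869/3 ≈ -10290.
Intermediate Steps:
F = -79/3 (F = -⅙*158 = -79/3 ≈ -26.333)
z(U, j) = U/2
X(K, Y) = -79*K/3 (X(K, Y) = K*(-79/3) = -79*K/3)
z(224, -448) + X(395, 473) = (½)*224 - 79/3*395 = 112 - 31205/3 = -30869/3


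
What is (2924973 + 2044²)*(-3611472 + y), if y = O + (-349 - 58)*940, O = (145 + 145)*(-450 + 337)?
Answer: -28602150225198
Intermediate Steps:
O = -32770 (O = 290*(-113) = -32770)
y = -415350 (y = -32770 + (-349 - 58)*940 = -32770 - 407*940 = -32770 - 382580 = -415350)
(2924973 + 2044²)*(-3611472 + y) = (2924973 + 2044²)*(-3611472 - 415350) = (2924973 + 4177936)*(-4026822) = 7102909*(-4026822) = -28602150225198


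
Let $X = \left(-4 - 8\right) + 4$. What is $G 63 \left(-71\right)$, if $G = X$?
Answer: $35784$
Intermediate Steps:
$X = -8$ ($X = -12 + 4 = -8$)
$G = -8$
$G 63 \left(-71\right) = \left(-8\right) 63 \left(-71\right) = \left(-504\right) \left(-71\right) = 35784$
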